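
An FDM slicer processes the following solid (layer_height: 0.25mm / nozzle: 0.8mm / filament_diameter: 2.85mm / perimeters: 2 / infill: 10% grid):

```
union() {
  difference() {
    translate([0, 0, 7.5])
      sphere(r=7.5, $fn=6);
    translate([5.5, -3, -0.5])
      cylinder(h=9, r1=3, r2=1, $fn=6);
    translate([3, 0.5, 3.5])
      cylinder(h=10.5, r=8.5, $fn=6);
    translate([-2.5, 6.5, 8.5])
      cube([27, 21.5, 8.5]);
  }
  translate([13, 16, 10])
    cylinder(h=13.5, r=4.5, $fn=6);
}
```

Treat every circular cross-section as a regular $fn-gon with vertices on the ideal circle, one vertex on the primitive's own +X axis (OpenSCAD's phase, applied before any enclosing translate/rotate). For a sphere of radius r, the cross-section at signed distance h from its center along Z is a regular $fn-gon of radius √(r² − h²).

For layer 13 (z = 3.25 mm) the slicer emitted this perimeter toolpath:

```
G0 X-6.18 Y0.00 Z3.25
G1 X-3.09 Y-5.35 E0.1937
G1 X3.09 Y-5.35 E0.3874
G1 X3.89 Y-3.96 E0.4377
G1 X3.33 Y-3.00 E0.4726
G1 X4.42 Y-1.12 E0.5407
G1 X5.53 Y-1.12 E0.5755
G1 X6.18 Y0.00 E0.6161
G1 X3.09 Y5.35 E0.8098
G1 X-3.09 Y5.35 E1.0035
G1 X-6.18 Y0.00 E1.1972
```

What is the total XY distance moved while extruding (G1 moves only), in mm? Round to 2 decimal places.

38.19 mm

Sum the Euclidean lengths of each G1 segment: total = 38.19 mm.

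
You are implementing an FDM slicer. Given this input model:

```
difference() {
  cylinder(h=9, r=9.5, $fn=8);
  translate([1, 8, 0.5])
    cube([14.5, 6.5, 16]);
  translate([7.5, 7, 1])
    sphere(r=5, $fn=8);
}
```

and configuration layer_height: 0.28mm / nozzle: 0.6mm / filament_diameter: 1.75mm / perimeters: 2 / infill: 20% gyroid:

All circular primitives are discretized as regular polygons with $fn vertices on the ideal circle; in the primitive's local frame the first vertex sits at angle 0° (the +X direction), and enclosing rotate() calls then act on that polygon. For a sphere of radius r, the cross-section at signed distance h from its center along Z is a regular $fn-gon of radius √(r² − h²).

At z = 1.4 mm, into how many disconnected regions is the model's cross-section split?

At z = 1.4 mm: the r=9.5 cylinder contributes a regular 8-gon of circumradius 9.5; the 14.5×6.5 cube at (1, 8) contributes its full rectangle; the r=5 sphere at (7.5, 7) slices to a regular 8-gon of circumradius 4.984 (√(r²−h²) with h=0.4 from center); Subtracting the remaining from the first: starting from the r=9.5 cylinder, the 14.5×6.5 cube at (1, 8) partially overlaps it — only the 1.42 mm² overlap (of its 94.25 mm²) is removed, clipping the outline; the r=5 sphere at (7.5, 7) partially overlaps it — only the 20.01 mm² overlap (of its 70.26 mm²) is removed, clipping the outline — 1 connected region. The result has 1 disconnected region.

1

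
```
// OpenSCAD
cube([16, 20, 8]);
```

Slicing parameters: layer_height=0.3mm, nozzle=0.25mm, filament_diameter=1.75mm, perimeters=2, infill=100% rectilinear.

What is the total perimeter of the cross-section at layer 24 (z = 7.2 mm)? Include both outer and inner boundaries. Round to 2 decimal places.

At z = 7.2 mm: the cube (footprint 16×20) is included at this height (perimeter 72.00 mm). Overall, the cross-section is a single solid region. Total boundary length (outer) = 72.00 mm.

72.00 mm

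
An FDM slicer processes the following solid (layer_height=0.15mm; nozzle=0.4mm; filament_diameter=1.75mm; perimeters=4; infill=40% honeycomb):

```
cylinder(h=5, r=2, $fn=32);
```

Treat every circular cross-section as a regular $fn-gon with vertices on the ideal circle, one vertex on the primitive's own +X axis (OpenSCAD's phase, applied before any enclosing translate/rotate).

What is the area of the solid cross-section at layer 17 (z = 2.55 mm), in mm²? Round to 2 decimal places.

12.49 mm²

At z = 2.55 mm: the r=2 cylinder gives a regular 32-gon of circumradius 2 (constant along its height) (area = (32/2)·2.000²·sin(360°/32) = 12.49 mm²). Overall, the cross-section is a single solid region. Net area = 12.49 mm².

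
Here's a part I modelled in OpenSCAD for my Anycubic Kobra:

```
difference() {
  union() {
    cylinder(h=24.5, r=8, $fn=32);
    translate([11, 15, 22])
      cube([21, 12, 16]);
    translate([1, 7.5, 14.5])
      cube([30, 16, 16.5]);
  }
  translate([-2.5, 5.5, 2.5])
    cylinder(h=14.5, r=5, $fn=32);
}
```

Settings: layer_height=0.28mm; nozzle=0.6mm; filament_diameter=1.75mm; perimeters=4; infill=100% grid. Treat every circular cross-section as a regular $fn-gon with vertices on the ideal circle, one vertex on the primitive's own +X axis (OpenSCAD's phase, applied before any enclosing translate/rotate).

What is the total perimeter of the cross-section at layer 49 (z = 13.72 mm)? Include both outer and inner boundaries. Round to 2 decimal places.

55.41 mm

At z = 13.72 mm: the cylinder: section is a regular 32-gon, circumradius r=8 (perimeter = 2·32·8.000·sin(180°/32) = 50.18 mm); the cube at (11, 15) does not reach this height (z outside [22, 38]); the cube at (1, 7.5) is not intersected at this z (z outside [14.5, 31]); Combining (union): only the r=8 cylinder is present, so the union is just that shape — boundary = 50.18 mm; the r=5 cylinder at (-2.5, 5.5) contributes a regular 32-gon of circumradius 5 (perimeter = 2·32·5.000·sin(180°/32) = 31.37 mm); After the difference (first − rest): starting from that combined region, the r=5 cylinder at (-2.5, 5.5) partially overlaps it — only the 52.76 mm² overlap (of its 78.04 mm²) is removed, clipping the outline — boundary = 55.41 mm. Overall, the cross-section is a single solid region. Total boundary length (outer) = 55.41 mm.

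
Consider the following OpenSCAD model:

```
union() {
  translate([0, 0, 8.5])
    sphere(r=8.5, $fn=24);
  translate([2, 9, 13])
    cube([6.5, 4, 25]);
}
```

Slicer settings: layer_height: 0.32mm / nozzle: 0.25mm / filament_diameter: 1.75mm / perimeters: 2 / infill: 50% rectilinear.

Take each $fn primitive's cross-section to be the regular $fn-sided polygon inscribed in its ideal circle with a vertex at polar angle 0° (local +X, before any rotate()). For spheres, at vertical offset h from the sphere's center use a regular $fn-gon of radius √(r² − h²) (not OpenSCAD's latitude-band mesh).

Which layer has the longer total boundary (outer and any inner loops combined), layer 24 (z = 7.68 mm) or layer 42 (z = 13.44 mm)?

layer 42 (z = 13.44 mm)

Layer 24 (z = 7.68): the sphere: section is a regular 24-gon, circumradius = √(r²−h²) = √(8.5²−0.82²) = 8.460 (perimeter = 2·24·8.460·sin(180°/24) = 53.01 mm); the cube at (2, 9) does not reach this height (z outside [13, 38]); Merging all regions: only the r=8.5 sphere is present, so the union is just that shape — boundary = 53.01 mm. So its perimeter = 53.01 mm. Layer 42 (z = 13.44): the sphere: section is a regular 24-gon, circumradius = √(r²−h²) = √(8.5²−4.94²) = 6.917 (perimeter = 2·24·6.917·sin(180°/24) = 43.34 mm); the cube at (2, 9) is present — its section is the full 6.5×4 rectangle (perimeter 21.00 mm); Combining (union): the 2 present regions are separate (no shared area or edge), so areas and boundary lengths simply add and each stays a separate island — boundary = 64.34 mm. So its perimeter = 64.34 mm. Layer 42 is larger (64.34 vs 53.01 mm).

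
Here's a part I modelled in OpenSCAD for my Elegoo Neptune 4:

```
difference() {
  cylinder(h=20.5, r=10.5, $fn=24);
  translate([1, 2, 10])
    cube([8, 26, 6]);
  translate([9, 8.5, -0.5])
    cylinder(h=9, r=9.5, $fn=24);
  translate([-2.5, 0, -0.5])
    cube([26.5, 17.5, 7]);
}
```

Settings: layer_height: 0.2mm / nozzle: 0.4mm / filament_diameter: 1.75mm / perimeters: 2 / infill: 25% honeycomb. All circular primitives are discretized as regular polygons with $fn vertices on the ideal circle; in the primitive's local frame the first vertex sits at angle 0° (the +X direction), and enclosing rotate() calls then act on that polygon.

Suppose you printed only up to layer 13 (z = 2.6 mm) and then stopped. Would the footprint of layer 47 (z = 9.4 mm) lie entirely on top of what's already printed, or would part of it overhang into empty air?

Compare the two slices. At z = 2.6: the r=10.5 cylinder contributes a regular 24-gon of circumradius 10.5 (area = (24/2)·10.500²·sin(360°/24) = 342.42 mm²); the cube at (1, 2) does not reach this height (z outside [10, 16]); the r=9.5 cylinder at (9, 8.5) gives a regular 24-gon of circumradius 9.5 (constant along its height) (area = (24/2)·9.500²·sin(360°/24) = 280.30 mm²); the cube at (-2.5, 0) (footprint 26.5×17.5) is included at this height (area 463.75 mm²); After the difference (first − rest): starting from the r=10.5 cylinder (342.42 mm²), the r=9.5 cylinder at (9, 8.5) partially overlaps it — only the 81.22 mm² overlap (of its 280.30 mm²) is removed, clipping the outline; the 26.5×17.5 cube at (-2.5, 0) partially overlaps it — only the 34.14 mm² overlap (of its 463.75 mm²) is removed, clipping the outline — area = 227.05 mm². At z = 9.4: the r=10.5 cylinder contributes a regular 24-gon of circumradius 10.5 (area = (24/2)·10.500²·sin(360°/24) = 342.42 mm²); the cube at (1, 2) is not intersected at this z (z outside [10, 16]); the cylinder at (9, 8.5) does not reach this height (z outside [-0.5, 8.5]); the cube at (-2.5, 0) is absent (z outside [-0.5, 6.5]); Subtracting the remaining from the first: none of the subtracted shapes is present at this height, so the r=10.5 cylinder is unchanged — area = 342.42 mm². Checking containment: at z = 9.4 the cross-section extends beyond the z = 2.6 cross-section by about 115.36 mm².

part overhangs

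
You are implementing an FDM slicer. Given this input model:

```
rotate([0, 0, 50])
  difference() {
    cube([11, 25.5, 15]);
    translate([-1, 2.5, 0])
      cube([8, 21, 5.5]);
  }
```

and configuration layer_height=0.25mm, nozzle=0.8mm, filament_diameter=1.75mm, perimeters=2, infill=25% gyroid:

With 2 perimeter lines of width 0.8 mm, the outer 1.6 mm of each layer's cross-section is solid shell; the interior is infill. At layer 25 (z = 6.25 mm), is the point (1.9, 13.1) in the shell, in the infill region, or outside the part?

outside

At z = 6.25 mm: the 11×25.5 cube contributes its full rectangle; the cube at (-1, 2.5) is absent (z outside [0, 5.5]); Taking the first minus the rest: none of the subtracted shapes is present at this height, so the 11×25.5 cube is unchanged — 1 connected region; (rotated 50° about Z; rotation is an isometry so areas/perimeters/island counts are preserved). Overall, the cross-section is a single solid region. Undo the 50° rotation: the query point maps to (11.256, 6.965) in the un-rotated model frame. The nearest boundary edge runs (11.00, 0.00)→(11.00, 25.50); distance from the point to it = 0.26 mm. The point is not inside any of the regions above, so it lies outside the cross-section (0.26 mm from the nearest boundary).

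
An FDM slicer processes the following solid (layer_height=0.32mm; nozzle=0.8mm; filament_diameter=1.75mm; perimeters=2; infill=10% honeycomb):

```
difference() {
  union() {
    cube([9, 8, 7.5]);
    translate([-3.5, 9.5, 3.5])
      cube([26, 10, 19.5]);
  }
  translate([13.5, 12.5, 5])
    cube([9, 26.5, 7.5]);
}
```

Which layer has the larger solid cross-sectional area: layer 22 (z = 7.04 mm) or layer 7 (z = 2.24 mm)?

layer 22 (z = 7.04 mm)

Layer 22 (z = 7.04): the cube (footprint 9×8) is included at this height (area 72.00 mm²); the 26×10 cube at (-3.5, 9.5) contributes its full rectangle (area 260.00 mm²); Merging all regions: the 2 present regions are separate (no shared area or edge), so areas and boundary lengths simply add and each stays a separate island — area = 332.00 mm²; the 9×26.5 cube at (13.5, 12.5) contributes its full rectangle (area 238.50 mm²); After the difference (first − rest): starting from that combined region (332.00 mm²), the 9×26.5 cube at (13.5, 12.5) partially overlaps it — only the 63.00 mm² overlap (of its 238.50 mm²) is removed, clipping the outline — area = 269.00 mm². So its area = 269.00 mm². Layer 7 (z = 2.24): the cube (footprint 9×8) is included at this height (area 72.00 mm²); the cube at (-3.5, 9.5) is absent (z outside [3.5, 23]); Taking the union: only the 9×8 cube is present, so the union is just that shape — area = 72.00 mm²; the cube at (13.5, 12.5) does not reach this height (z outside [5, 12.5]); After the difference (first − rest): none of the subtracted shapes is present at this height, so that combined region is unchanged — area = 72.00 mm². So its area = 72.00 mm². Layer 22 is larger (269.00 vs 72.00 mm²).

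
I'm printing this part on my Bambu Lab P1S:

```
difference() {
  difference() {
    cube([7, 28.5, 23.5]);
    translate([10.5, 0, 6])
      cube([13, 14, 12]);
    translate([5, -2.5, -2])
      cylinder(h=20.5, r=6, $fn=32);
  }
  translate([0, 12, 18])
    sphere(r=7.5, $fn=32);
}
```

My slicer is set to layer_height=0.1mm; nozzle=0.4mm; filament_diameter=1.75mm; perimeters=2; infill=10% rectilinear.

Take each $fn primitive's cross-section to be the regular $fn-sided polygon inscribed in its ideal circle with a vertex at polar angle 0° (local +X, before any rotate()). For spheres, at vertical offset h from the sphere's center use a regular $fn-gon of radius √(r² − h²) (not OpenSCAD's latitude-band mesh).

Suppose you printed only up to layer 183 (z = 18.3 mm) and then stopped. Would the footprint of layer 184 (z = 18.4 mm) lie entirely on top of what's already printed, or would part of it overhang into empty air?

entirely on top

Compare the two slices. At z = 18.3: the 7×28.5 cube contributes its full rectangle (area 199.50 mm²); the cube at (10.5, 0) is not intersected at this z (z outside [6, 18]); the r=6 cylinder at (5, -2.5) contributes a regular 32-gon of circumradius 6 (area = (32/2)·6.000²·sin(360°/32) = 112.37 mm²); After the difference (first − rest): starting from the 7×28.5 cube (199.50 mm²), the r=6 cylinder at (5, -2.5) partially overlaps it — only the 20.14 mm² overlap (of its 112.37 mm²) is removed, clipping the outline — area = 179.36 mm²; the r=7.5 sphere at (0, 12) contributes a regular 32-gon of circumradius √(7.5²−0.3²) = 7.494 (area = (32/2)·7.494²·sin(360°/32) = 175.30 mm²); Taking the first minus the rest: starting from the result so far (179.36 mm²), the r=7.5 sphere at (0, 12) partially overlaps it — only the 86.01 mm² overlap (of its 175.30 mm²) is removed, clipping the outline — area = 93.34 mm². At z = 18.4: the cube is present — its section is the full 7×28.5 rectangle (area 199.50 mm²); the cube at (10.5, 0) is not intersected at this z (z outside [6, 18]); the r=6 cylinder at (5, -2.5) gives a regular 32-gon of circumradius 6 (constant along its height) (area = (32/2)·6.000²·sin(360°/32) = 112.37 mm²); Subtracting the remaining from the first: starting from the 7×28.5 cube (199.50 mm²), the r=6 cylinder at (5, -2.5) partially overlaps it — only the 20.14 mm² overlap (of its 112.37 mm²) is removed, clipping the outline — area = 179.36 mm²; the r=7.5 sphere at (0, 12) slices to a regular 32-gon of circumradius 7.489 (√(r²−h²) with h=0.4 from center) (area = (32/2)·7.489²·sin(360°/32) = 175.08 mm²); Subtracting the remaining from the first: starting from the result so far (179.36 mm²), the r=7.5 sphere at (0, 12) partially overlaps it — only the 85.93 mm² overlap (of its 175.08 mm²) is removed, clipping the outline — area = 93.43 mm². Checking containment: the cross-section at z = 18.4 is a subset of the cross-section at z = 18.3.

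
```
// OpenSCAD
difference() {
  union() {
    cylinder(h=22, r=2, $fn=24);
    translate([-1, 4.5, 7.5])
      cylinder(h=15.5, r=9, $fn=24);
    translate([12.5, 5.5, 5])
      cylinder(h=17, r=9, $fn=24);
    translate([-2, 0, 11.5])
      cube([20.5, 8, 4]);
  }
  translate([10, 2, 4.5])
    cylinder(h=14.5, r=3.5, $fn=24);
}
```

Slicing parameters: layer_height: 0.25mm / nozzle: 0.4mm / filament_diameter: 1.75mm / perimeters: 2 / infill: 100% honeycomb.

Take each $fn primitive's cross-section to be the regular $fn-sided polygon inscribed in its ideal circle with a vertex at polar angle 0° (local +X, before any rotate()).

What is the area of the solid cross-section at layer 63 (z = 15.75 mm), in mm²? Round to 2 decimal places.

430.13 mm²

At z = 15.75 mm: the r=2 cylinder gives a regular 24-gon of circumradius 2 (constant along its height) (area = (24/2)·2.000²·sin(360°/24) = 12.42 mm²); the r=9 cylinder at (-1, 4.5) contributes a regular 24-gon of circumradius 9 (area = (24/2)·9.000²·sin(360°/24) = 251.57 mm²); the cylinder at (12.5, 5.5): section is a regular 24-gon, circumradius r=9 (area = (24/2)·9.000²·sin(360°/24) = 251.57 mm²); the cube at (-2, 0) is absent (z outside [11.5, 15.5]); Merging all regions: the regions partially overlap — summed areas 515.57 mm² minus the doubly-counted overlap 47.39 mm² gives 468.18 mm² — area = 468.18 mm²; the cylinder at (10, 2): section is a regular 24-gon, circumradius r=3.5 (area = (24/2)·3.500²·sin(360°/24) = 38.05 mm²); Taking the first minus the rest: starting from that combined region (468.18 mm²), the r=3.5 cylinder at (10, 2) lies wholly inside it (removes its full 38.05 mm² and its 21.93 mm outline becomes a hole wall) — area = 430.13 mm². Overall, the cross-section is one region with 1 hole. Net area = 430.13 mm².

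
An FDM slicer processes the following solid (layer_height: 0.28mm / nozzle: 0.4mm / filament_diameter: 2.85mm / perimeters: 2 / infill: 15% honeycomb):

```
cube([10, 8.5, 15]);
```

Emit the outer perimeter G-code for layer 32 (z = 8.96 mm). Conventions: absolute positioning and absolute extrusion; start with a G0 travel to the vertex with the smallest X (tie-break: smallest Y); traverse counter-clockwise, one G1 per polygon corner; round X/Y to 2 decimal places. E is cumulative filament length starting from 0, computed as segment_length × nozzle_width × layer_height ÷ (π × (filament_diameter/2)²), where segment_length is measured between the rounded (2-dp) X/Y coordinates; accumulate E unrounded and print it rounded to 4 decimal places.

G0 X0.00 Y0.00 Z8.96
G1 X10.00 Y0.00 E0.1756
G1 X10.00 Y8.50 E0.3248
G1 X0.00 Y8.50 E0.5004
G1 X0.00 Y0.00 E0.6496

At z = 8.96 mm: the cube is present — its section is the full 10×8.5 rectangle. The outline is a single polygon with 4 vertices. Extrusion per mm of travel: 0.4 × 0.28 / (π × 1.425²) = 0.017557. Accumulating E over each segment gives final E = 0.6496.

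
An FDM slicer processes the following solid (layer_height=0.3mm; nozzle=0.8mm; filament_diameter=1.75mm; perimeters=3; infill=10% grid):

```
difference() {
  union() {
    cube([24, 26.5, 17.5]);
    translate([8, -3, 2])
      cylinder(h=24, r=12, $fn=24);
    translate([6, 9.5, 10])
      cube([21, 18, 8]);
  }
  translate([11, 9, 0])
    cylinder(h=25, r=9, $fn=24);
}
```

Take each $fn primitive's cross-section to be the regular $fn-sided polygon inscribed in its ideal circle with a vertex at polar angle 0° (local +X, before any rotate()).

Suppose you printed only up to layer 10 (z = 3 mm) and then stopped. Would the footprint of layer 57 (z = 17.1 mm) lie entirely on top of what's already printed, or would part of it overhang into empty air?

part overhangs

Compare the two slices. At z = 3: the cube (footprint 24×26.5) is included at this height (area 636.00 mm²); the cylinder at (8, -3): section is a regular 24-gon, circumradius r=12 (area = (24/2)·12.000²·sin(360°/24) = 447.24 mm²); the cube at (6, 9.5) is not intersected at this z (z outside [10, 18]); Merging all regions: the regions partially overlap — summed areas 1083.24 mm² minus the doubly-counted overlap 140.10 mm² gives 943.14 mm² — area = 943.14 mm²; the r=9 cylinder at (11, 9) contributes a regular 24-gon of circumradius 9 (area = (24/2)·9.000²·sin(360°/24) = 251.57 mm²); Taking the first minus the rest: starting from that combined region (943.14 mm²), the r=9 cylinder at (11, 9) lies wholly inside it (removes its full 251.57 mm² and its 56.39 mm outline becomes a hole wall) — area = 691.57 mm². At z = 17.1: the cube (footprint 24×26.5) is included at this height (area 636.00 mm²); the cylinder at (8, -3): section is a regular 24-gon, circumradius r=12 (area = (24/2)·12.000²·sin(360°/24) = 447.24 mm²); the 21×18 cube at (6, 9.5) contributes its full rectangle (area 378.00 mm²); Merging all regions: the regions partially overlap — summed areas 1461.24 mm² minus the doubly-counted overlap 446.10 mm² gives 1015.14 mm² — area = 1015.14 mm²; the r=9 cylinder at (11, 9) contributes a regular 24-gon of circumradius 9 (area = (24/2)·9.000²·sin(360°/24) = 251.57 mm²); After the difference (first − rest): starting from the result so far (1015.14 mm²), the r=9 cylinder at (11, 9) lies wholly inside it (removes its full 251.57 mm² and its 56.39 mm outline becomes a hole wall) — area = 763.57 mm². Checking containment: at z = 17.1 the cross-section extends beyond the z = 3 cross-section by about 72.00 mm².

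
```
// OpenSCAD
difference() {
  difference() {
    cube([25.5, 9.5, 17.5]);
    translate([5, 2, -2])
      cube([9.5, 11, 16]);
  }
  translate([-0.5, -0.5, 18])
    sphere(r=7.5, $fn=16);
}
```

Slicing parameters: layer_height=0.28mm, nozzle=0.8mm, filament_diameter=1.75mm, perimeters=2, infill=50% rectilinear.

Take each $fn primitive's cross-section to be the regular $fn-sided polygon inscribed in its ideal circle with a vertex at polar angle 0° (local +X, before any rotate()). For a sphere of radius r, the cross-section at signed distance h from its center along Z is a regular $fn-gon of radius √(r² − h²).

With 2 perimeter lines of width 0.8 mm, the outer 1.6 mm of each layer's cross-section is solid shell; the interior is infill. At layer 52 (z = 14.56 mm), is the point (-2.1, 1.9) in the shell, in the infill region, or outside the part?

outside

At z = 14.56 mm: the 25.5×9.5 cube contributes its full rectangle; the cube at (5, 2) does not reach this height (z outside [-2, 14]); After the difference (first − rest): none of the subtracted shapes is present at this height, so the 25.5×9.5 cube is unchanged — 1 connected region; the sphere at (-0.5, -0.5): section is a regular 16-gon, circumradius = √(r²−h²) = √(7.5²−3.44²) = 6.665; Taking the first minus the rest: starting from that combined region, the r=7.5 sphere at (-0.5, -0.5) partially overlaps it — only the 27.63 mm² overlap (of its 135.98 mm²) is removed, clipping the outline — 1 connected region. Overall, the cross-section is a single solid region. The nearest boundary edge runs (2.05, 5.66)→(0.00, 6.07); distance from the point to it = 4.66 mm. The point is not inside any of the regions above, so it lies outside the cross-section (4.66 mm from the nearest boundary).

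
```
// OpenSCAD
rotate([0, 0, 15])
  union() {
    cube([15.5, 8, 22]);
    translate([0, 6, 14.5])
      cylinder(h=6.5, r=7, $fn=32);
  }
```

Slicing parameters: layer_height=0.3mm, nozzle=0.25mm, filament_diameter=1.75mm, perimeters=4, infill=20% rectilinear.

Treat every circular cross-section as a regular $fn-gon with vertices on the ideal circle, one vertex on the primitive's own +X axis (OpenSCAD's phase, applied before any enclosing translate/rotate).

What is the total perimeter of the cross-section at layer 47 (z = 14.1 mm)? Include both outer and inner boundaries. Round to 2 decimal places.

47.00 mm

At z = 14.1 mm: the 15.5×8 cube contributes its full rectangle (perimeter 47.00 mm); the cylinder at (0, 6) does not reach this height (z outside [14.5, 21]); Taking the union: only the 15.5×8 cube is present, so the union is just that shape — boundary = 47.00 mm; (rotated 15° about Z; rotation is an isometry so areas/perimeters/island counts are preserved). Overall, the cross-section is a single solid region. Total boundary length (outer) = 47.00 mm.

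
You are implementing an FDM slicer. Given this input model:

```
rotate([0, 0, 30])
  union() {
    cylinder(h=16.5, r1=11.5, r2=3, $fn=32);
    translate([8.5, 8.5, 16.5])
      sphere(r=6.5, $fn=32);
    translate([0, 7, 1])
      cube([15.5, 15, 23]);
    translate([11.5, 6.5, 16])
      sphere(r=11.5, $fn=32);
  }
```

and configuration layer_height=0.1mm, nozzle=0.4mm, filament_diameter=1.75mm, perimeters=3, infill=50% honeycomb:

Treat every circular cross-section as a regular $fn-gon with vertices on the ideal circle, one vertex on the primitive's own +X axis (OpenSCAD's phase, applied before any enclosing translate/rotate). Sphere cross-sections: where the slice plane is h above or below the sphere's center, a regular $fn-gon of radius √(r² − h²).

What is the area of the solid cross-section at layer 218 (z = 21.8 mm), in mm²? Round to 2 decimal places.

431.81 mm²

At z = 21.8 mm: the cone does not reach this height (z outside [0, 16.5]); the r=6.5 sphere at (8.5, 8.5) slices to a regular 32-gon of circumradius 3.763 (√(r²−h²) with h=5.3 from center) (area = (32/2)·3.763²·sin(360°/32) = 44.20 mm²); the cube at (0, 7) (footprint 15.5×15) is included at this height (area 232.50 mm²); the r=11.5 sphere at (11.5, 6.5) slices to a regular 32-gon of circumradius 9.930 (√(r²−h²) with h=5.8 from center) (area = (32/2)·9.930²·sin(360°/32) = 307.81 mm²); Taking the union: the regions partially overlap — summed areas 584.51 mm² minus the doubly-counted overlap 152.69 mm² gives 431.81 mm² — area = 431.81 mm²; (rotated 30° about Z; rotation is an isometry so areas/perimeters/island counts are preserved). Overall, the cross-section is a single solid region. Net area = 431.81 mm².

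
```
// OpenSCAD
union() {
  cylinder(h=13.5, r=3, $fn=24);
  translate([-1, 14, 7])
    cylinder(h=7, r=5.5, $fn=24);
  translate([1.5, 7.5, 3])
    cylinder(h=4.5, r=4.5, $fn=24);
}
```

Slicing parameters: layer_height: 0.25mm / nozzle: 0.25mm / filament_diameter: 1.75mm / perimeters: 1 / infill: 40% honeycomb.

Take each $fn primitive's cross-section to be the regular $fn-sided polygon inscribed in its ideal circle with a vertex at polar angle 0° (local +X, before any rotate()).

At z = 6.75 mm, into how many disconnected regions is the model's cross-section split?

2

At z = 6.75 mm: the r=3 cylinder gives a regular 24-gon of circumradius 3 (constant along its height); the cylinder at (-1, 14) does not reach this height (z outside [7, 14]); the r=4.5 cylinder at (1.5, 7.5) contributes a regular 24-gon of circumradius 4.5; Merging all regions: the 2 present regions are separate (no shared area or edge), so areas and boundary lengths simply add and each stays a separate island — 2 connected regions. The result has 2 disconnected regions.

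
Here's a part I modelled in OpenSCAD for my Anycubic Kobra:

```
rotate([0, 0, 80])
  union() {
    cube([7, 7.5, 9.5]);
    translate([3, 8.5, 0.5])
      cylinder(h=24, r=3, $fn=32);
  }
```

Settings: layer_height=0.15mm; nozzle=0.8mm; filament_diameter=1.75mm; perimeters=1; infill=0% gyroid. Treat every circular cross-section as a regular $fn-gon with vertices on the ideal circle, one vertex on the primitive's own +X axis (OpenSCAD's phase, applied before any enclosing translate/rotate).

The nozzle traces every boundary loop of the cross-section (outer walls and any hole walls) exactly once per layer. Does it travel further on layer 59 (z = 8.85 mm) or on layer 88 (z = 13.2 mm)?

Layer 59 (z = 8.85): the cube (footprint 7×7.5) is included at this height (perimeter 29.00 mm); the cylinder at (3, 8.5): section is a regular 32-gon, circumradius r=3 (perimeter = 2·32·3.000·sin(180°/32) = 18.82 mm); Combining (union): the regions partially overlap (shared area 8.18 mm²), so the edge portions inside another operand are dropped and the merged outline is re-measured after clipping — boundary = 34.82 mm; (rotated 80° about Z; rotation is an isometry so areas/perimeters/island counts are preserved). So its perimeter = 34.82 mm. Layer 88 (z = 13.2): the cube is not intersected at this z (z outside [0, 9.5]); the r=3 cylinder at (3, 8.5) gives a regular 32-gon of circumradius 3 (constant along its height) (perimeter = 2·32·3.000·sin(180°/32) = 18.82 mm); Combining (union): only the r=3 cylinder at (3, 8.5) is present, so the union is just that shape — boundary = 18.82 mm; (rotated 80° about Z; rotation is an isometry so areas/perimeters/island counts are preserved). So its perimeter = 18.82 mm. Layer 59 is larger (34.82 vs 18.82 mm).

layer 59 (z = 8.85 mm)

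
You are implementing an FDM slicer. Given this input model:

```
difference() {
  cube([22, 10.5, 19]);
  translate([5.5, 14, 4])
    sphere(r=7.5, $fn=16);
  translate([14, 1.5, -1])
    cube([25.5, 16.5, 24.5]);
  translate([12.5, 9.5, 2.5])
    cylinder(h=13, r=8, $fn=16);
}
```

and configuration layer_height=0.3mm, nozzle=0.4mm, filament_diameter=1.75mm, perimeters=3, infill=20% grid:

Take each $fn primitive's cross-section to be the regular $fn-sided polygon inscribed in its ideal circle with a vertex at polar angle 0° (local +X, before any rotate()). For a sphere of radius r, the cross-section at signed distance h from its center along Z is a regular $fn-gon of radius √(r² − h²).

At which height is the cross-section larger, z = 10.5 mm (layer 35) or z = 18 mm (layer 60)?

layer 60 (z = 18 mm)

Layer 35 (z = 10.5): the cube (footprint 22×10.5) is included at this height (area 231.00 mm²); the r=7.5 sphere at (5.5, 14) contributes a regular 16-gon of circumradius √(7.5²−6.5²) = 3.742 (area = (16/2)·3.742²·sin(360°/16) = 42.86 mm²); the cube at (14, 1.5) is present — its section is the full 25.5×16.5 rectangle (area 420.75 mm²); the cylinder at (12.5, 9.5): section is a regular 16-gon, circumradius r=8 (area = (16/2)·8.000²·sin(360°/16) = 195.93 mm²); After the difference (first − rest): starting from the 22×10.5 cube (231.00 mm²), the r=7.5 sphere at (5.5, 14) partially overlaps it — only the 0.29 mm² overlap (of its 42.86 mm²) is removed, clipping the outline; the 25.5×16.5 cube at (14, 1.5) partially overlaps it — only the 72.00 mm² overlap (of its 420.75 mm²) is removed, clipping the outline; the r=8 cylinder at (12.5, 9.5) partially overlaps it — only the 69.88 mm² overlap (of its 195.93 mm²) is removed, clipping the outline — area = 88.82 mm². So its area = 88.82 mm². Layer 60 (z = 18): the cube (footprint 22×10.5) is included at this height (area 231.00 mm²); the sphere at (5.5, 14) is not intersected at this z (|z−center|=14.000 > r=7.5); the 25.5×16.5 cube at (14, 1.5) contributes its full rectangle (area 420.75 mm²); the cylinder at (12.5, 9.5) does not reach this height (z outside [2.5, 15.5]); After the difference (first − rest): starting from the 22×10.5 cube (231.00 mm²), the 25.5×16.5 cube at (14, 1.5) partially overlaps it — only the 72.00 mm² overlap (of its 420.75 mm²) is removed, clipping the outline — area = 159.00 mm². So its area = 159.00 mm². Layer 60 is larger (159.00 vs 88.82 mm²).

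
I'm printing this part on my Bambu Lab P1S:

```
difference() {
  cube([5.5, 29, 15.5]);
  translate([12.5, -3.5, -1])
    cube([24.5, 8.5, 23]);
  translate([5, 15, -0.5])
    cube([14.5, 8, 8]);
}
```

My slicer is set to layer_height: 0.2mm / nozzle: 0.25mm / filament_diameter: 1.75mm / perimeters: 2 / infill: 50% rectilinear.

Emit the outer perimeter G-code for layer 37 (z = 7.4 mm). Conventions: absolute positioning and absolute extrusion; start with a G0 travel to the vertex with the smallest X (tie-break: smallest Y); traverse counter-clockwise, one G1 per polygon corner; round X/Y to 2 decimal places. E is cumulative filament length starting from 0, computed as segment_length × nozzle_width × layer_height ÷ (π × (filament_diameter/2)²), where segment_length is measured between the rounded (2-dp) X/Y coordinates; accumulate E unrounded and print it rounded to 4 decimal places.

G0 X0.00 Y0.00 Z7.40
G1 X5.50 Y0.00 E0.1143
G1 X5.50 Y15.00 E0.4261
G1 X5.00 Y15.00 E0.4365
G1 X5.00 Y23.00 E0.6028
G1 X5.50 Y23.00 E0.6132
G1 X5.50 Y29.00 E0.7380
G1 X0.00 Y29.00 E0.8523
G1 X0.00 Y0.00 E1.4551

At z = 7.4 mm: the cube (footprint 5.5×29) is included at this height; the 24.5×8.5 cube at (12.5, -3.5) contributes its full rectangle; the cube at (5, 15) (footprint 14.5×8) is included at this height; After the difference (first − rest): starting from the 5.5×29 cube, the 24.5×8.5 cube at (12.5, -3.5) misses the remaining region (no effect); the 14.5×8 cube at (5, 15) partially overlaps it — only the 4.00 mm² overlap (of its 116.00 mm²) is removed, clipping the outline — 1 connected region. The outline is a single polygon with 8 vertices. Extrusion per mm of travel: 0.25 × 0.2 / (π × 0.875²) = 0.020788. Accumulating E over each segment gives final E = 1.4551.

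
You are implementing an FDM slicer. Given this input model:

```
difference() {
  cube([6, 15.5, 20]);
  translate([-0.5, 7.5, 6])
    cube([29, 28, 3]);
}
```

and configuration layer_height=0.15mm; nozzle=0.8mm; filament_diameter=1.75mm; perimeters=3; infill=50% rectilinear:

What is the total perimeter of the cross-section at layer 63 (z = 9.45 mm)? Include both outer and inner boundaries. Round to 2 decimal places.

43.00 mm

At z = 9.45 mm: the cube is present — its section is the full 6×15.5 rectangle (perimeter 43.00 mm); the cube at (-0.5, 7.5) does not reach this height (z outside [6, 9]); Taking the first minus the rest: none of the subtracted shapes is present at this height, so the 6×15.5 cube is unchanged — boundary = 43.00 mm. Overall, the cross-section is a single solid region. Total boundary length (outer) = 43.00 mm.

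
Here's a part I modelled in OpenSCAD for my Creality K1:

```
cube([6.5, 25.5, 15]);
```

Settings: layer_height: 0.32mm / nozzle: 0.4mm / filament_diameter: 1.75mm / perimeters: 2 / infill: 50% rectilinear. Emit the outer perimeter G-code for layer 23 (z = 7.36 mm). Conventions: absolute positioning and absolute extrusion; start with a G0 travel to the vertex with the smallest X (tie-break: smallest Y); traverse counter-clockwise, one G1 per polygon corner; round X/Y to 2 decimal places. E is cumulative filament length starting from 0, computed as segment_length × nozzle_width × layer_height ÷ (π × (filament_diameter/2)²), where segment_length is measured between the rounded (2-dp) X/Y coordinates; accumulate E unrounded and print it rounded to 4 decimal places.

G0 X0.00 Y0.00 Z7.36
G1 X6.50 Y0.00 E0.3459
G1 X6.50 Y25.50 E1.7029
G1 X0.00 Y25.50 E2.0488
G1 X0.00 Y0.00 E3.4058

At z = 7.36 mm: the cube is present — its section is the full 6.5×25.5 rectangle. The outline is a single polygon with 4 vertices. Extrusion per mm of travel: 0.4 × 0.32 / (π × 0.875²) = 0.053216. Accumulating E over each segment gives final E = 3.4058.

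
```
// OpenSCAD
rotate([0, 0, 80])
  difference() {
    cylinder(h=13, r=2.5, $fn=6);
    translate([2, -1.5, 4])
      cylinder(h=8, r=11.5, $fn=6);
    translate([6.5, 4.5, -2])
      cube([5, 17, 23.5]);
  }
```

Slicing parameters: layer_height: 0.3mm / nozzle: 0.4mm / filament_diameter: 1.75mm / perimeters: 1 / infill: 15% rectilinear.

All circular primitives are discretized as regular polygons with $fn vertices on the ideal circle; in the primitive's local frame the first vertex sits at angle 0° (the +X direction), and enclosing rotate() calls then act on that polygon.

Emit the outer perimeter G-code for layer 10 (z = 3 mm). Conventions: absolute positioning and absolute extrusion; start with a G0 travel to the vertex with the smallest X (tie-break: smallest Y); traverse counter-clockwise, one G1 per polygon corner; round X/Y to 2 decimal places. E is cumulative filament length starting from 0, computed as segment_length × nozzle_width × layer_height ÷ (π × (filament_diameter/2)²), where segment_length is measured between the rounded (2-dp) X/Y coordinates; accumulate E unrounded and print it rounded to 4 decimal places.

G0 X-2.35 Y-0.86 Z3.00
G1 X-0.43 Y-2.46 E0.1247
G1 X1.92 Y-1.61 E0.2494
G1 X2.35 Y0.86 E0.3744
G1 X0.43 Y2.46 E0.4991
G1 X-1.92 Y1.61 E0.6238
G1 X-2.35 Y-0.86 E0.7489

At z = 3 mm: the r=2.5 cylinder contributes a regular 6-gon of circumradius 2.5; the cylinder at (2, -1.5) is absent (z outside [4, 12]); the 5×17 cube at (6.5, 4.5) contributes its full rectangle; Taking the first minus the rest: starting from the r=2.5 cylinder, the 5×17 cube at (6.5, 4.5) misses the remaining region (no effect) — 1 connected region; (whole slice rotated 80° about Z — lengths, areas and connectivity unchanged). The outline is a single polygon with 6 vertices. Extrusion per mm of travel: 0.4 × 0.3 / (π × 0.875²) = 0.049890. Accumulating E over each segment gives final E = 0.7489.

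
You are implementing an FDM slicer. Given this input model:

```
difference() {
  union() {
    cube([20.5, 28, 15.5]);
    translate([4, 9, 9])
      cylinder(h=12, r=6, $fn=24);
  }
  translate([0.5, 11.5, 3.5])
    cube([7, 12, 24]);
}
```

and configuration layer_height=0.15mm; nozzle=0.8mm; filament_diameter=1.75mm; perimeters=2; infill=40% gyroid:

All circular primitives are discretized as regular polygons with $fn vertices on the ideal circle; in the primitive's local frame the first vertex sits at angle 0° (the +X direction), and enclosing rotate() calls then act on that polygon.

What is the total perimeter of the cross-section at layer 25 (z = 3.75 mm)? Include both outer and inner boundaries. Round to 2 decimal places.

135.00 mm

At z = 3.75 mm: the 20.5×28 cube contributes its full rectangle (perimeter 97.00 mm); the cylinder at (4, 9) is absent (z outside [9, 21]); Taking the union: only the 20.5×28 cube is present, so the union is just that shape — boundary = 97.00 mm; the cube at (0.5, 11.5) is present — its section is the full 7×12 rectangle (perimeter 38.00 mm); Taking the first minus the rest: starting from that combined region, the 7×12 cube at (0.5, 11.5) lies wholly inside it (removes its full 84.00 mm² and its 38.00 mm outline becomes a hole wall) — boundary (outer + 1 inner loop) = 135.00 mm. Overall, the cross-section is one region with 1 hole. Total boundary length (outer + inner) = 135.00 mm.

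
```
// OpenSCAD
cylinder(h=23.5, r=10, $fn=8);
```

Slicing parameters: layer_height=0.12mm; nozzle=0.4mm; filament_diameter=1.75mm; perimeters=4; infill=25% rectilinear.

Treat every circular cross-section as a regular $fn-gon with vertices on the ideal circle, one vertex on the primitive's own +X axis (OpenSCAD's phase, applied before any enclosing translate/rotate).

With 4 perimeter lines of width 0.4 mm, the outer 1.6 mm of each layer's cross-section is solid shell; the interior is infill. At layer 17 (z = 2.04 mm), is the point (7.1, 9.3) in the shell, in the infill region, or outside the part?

At z = 2.04 mm: the r=10 cylinder contributes a regular 8-gon of circumradius 10. Overall, the cross-section is a single solid region. The nearest boundary edge runs (7.07, 7.07)→(0.00, 10.00); distance from the point to it = 2.07 mm. The point is not inside any of the regions above, so it lies outside the cross-section (2.07 mm from the nearest boundary).

outside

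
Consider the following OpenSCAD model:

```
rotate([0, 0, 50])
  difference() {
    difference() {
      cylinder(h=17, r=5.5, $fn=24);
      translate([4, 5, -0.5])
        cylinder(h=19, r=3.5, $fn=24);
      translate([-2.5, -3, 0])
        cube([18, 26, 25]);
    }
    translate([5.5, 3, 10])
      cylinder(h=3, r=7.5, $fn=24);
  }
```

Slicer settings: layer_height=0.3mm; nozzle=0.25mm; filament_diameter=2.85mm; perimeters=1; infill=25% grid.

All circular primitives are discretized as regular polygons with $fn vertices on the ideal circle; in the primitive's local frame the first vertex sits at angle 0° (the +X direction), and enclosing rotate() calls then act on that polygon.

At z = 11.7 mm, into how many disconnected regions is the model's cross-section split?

At z = 11.7 mm: the r=5.5 cylinder contributes a regular 24-gon of circumradius 5.5; the r=3.5 cylinder at (4, 5) gives a regular 24-gon of circumradius 3.5 (constant along its height); the 18×26 cube at (-2.5, -3) contributes its full rectangle; Taking the first minus the rest: starting from the r=5.5 cylinder, the r=3.5 cylinder at (4, 5) partially overlaps it — only the 10.54 mm² overlap (of its 38.05 mm²) is removed, clipping the outline; the 18×26 cube at (-2.5, -3) partially overlaps it — only the 49.17 mm² overlap (of its 468.00 mm²) is removed, clipping the outline — 1 connected region; the cylinder at (5.5, 3): section is a regular 24-gon, circumradius r=7.5; Subtracting the remaining from the first: starting from the result so far, the r=7.5 cylinder at (5.5, 3) partially overlaps it — only the 2.37 mm² overlap (of its 174.70 mm²) is removed, clipping the outline — 1 connected region; (whole slice rotated 50° about Z — lengths, areas and connectivity unchanged). The result has 1 disconnected region.

1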